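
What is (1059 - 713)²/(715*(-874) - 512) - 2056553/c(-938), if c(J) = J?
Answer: 91864371197/41903274 ≈ 2192.3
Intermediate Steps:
(1059 - 713)²/(715*(-874) - 512) - 2056553/c(-938) = (1059 - 713)²/(715*(-874) - 512) - 2056553/(-938) = 346²/(-624910 - 512) - 2056553*(-1/938) = 119716/(-625422) + 2056553/938 = 119716*(-1/625422) + 2056553/938 = -59858/312711 + 2056553/938 = 91864371197/41903274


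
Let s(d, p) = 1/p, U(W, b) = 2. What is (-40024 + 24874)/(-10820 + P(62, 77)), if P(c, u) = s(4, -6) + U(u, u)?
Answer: 90900/64909 ≈ 1.4004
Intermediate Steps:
P(c, u) = 11/6 (P(c, u) = 1/(-6) + 2 = -⅙ + 2 = 11/6)
(-40024 + 24874)/(-10820 + P(62, 77)) = (-40024 + 24874)/(-10820 + 11/6) = -15150/(-64909/6) = -15150*(-6/64909) = 90900/64909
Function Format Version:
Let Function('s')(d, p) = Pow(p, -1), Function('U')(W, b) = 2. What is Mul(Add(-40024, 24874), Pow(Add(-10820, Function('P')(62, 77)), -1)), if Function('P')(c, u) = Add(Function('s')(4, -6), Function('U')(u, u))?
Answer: Rational(90900, 64909) ≈ 1.4004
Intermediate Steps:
Function('P')(c, u) = Rational(11, 6) (Function('P')(c, u) = Add(Pow(-6, -1), 2) = Add(Rational(-1, 6), 2) = Rational(11, 6))
Mul(Add(-40024, 24874), Pow(Add(-10820, Function('P')(62, 77)), -1)) = Mul(Add(-40024, 24874), Pow(Add(-10820, Rational(11, 6)), -1)) = Mul(-15150, Pow(Rational(-64909, 6), -1)) = Mul(-15150, Rational(-6, 64909)) = Rational(90900, 64909)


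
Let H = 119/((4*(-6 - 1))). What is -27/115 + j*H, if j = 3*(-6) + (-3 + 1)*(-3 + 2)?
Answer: 7793/115 ≈ 67.765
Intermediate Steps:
H = -17/4 (H = 119/((4*(-7))) = 119/(-28) = 119*(-1/28) = -17/4 ≈ -4.2500)
j = -16 (j = -18 - 2*(-1) = -18 + 2 = -16)
-27/115 + j*H = -27/115 - 16*(-17/4) = -27*1/115 + 68 = -27/115 + 68 = 7793/115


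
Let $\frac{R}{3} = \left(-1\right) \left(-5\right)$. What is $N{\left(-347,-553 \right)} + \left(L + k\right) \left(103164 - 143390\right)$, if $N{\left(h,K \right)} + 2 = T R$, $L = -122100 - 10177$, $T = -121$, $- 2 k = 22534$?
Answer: $5774199127$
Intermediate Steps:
$k = -11267$ ($k = \left(- \frac{1}{2}\right) 22534 = -11267$)
$R = 15$ ($R = 3 \left(\left(-1\right) \left(-5\right)\right) = 3 \cdot 5 = 15$)
$L = -132277$
$N{\left(h,K \right)} = -1817$ ($N{\left(h,K \right)} = -2 - 1815 = -1817$)
$N{\left(-347,-553 \right)} + \left(L + k\right) \left(103164 - 143390\right) = -1817 + \left(-132277 - 11267\right) \left(103164 - 143390\right) = -1817 - -5774200944 = -1817 + 5774200944 = 5774199127$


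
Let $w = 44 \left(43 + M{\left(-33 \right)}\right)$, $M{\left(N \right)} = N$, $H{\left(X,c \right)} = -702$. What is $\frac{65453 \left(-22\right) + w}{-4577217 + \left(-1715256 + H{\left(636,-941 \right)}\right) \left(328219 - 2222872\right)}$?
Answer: $- \frac{479842}{1083713465119} \approx -4.4278 \cdot 10^{-7}$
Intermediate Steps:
$w = 440$ ($w = 44 \left(43 - 33\right) = 44 \cdot 10 = 440$)
$\frac{65453 \left(-22\right) + w}{-4577217 + \left(-1715256 + H{\left(636,-941 \right)}\right) \left(328219 - 2222872\right)} = \frac{65453 \left(-22\right) + 440}{-4577217 + \left(-1715256 - 702\right) \left(328219 - 2222872\right)} = \frac{-1439966 + 440}{-4577217 - -3251144972574} = - \frac{1439526}{-4577217 + 3251144972574} = - \frac{1439526}{3251140395357} = \left(-1439526\right) \frac{1}{3251140395357} = - \frac{479842}{1083713465119}$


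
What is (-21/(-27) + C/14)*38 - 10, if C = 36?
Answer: 7388/63 ≈ 117.27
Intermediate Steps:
(-21/(-27) + C/14)*38 - 10 = (-21/(-27) + 36/14)*38 - 10 = (-21*(-1/27) + 36*(1/14))*38 - 10 = (7/9 + 18/7)*38 - 10 = (211/63)*38 - 10 = 8018/63 - 10 = 7388/63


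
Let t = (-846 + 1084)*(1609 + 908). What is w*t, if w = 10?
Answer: 5990460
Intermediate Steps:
t = 599046 (t = 238*2517 = 599046)
w*t = 10*599046 = 5990460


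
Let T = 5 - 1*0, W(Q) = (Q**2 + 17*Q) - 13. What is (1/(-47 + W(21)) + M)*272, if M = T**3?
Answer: 12546136/369 ≈ 34000.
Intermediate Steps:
W(Q) = -13 + Q**2 + 17*Q
T = 5 (T = 5 + 0 = 5)
M = 125 (M = 5**3 = 125)
(1/(-47 + W(21)) + M)*272 = (1/(-47 + (-13 + 21**2 + 17*21)) + 125)*272 = (1/(-47 + (-13 + 441 + 357)) + 125)*272 = (1/(-47 + 785) + 125)*272 = (1/738 + 125)*272 = (92251/738)*272 = 12546136/369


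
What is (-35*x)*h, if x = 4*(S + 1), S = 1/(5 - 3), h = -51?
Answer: 10710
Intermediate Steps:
S = ½ (S = 1/2 = ½ ≈ 0.50000)
x = 6 (x = 4*(½ + 1) = 4*(3/2) = 6)
(-35*x)*h = -35*6*(-51) = -210*(-51) = 10710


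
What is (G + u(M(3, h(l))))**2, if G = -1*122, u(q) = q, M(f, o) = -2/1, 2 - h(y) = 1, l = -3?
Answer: 15376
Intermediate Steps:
h(y) = 1 (h(y) = 2 - 1*1 = 2 - 1 = 1)
M(f, o) = -2 (M(f, o) = -2*1 = -2)
G = -122
(G + u(M(3, h(l))))**2 = (-122 - 2)**2 = (-124)**2 = 15376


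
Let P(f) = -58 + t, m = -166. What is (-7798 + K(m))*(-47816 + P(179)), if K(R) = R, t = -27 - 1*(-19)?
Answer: 381332248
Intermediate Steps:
t = -8 (t = -27 + 19 = -8)
P(f) = -66 (P(f) = -58 - 8 = -66)
(-7798 + K(m))*(-47816 + P(179)) = (-7798 - 166)*(-47816 - 66) = -7964*(-47882) = 381332248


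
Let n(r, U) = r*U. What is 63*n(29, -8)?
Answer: -14616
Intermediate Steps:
n(r, U) = U*r
63*n(29, -8) = 63*(-8*29) = 63*(-232) = -14616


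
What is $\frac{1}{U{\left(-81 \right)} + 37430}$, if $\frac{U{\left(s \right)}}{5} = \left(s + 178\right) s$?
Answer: $- \frac{1}{1855} \approx -0.00053908$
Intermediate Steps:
$U{\left(s \right)} = 5 s \left(178 + s\right)$ ($U{\left(s \right)} = 5 \left(s + 178\right) s = 5 \left(178 + s\right) s = 5 s \left(178 + s\right)$)
$\frac{1}{U{\left(-81 \right)} + 37430} = \frac{1}{5 \left(-81\right) \left(178 - 81\right) + 37430} = \frac{1}{5 \left(-81\right) 97 + 37430} = \frac{1}{-39285 + 37430} = \frac{1}{-1855} = - \frac{1}{1855}$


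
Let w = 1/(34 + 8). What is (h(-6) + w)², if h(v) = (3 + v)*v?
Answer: 573049/1764 ≈ 324.86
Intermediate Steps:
h(v) = v*(3 + v)
w = 1/42 ≈ 0.023810
(h(-6) + w)² = (-6*(3 - 6) + 1/42)² = (-6*(-3) + 1/42)² = (18 + 1/42)² = (757/42)² = 573049/1764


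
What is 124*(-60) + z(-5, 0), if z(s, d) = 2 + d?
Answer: -7438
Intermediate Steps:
124*(-60) + z(-5, 0) = 124*(-60) + (2 + 0) = -7440 + 2 = -7438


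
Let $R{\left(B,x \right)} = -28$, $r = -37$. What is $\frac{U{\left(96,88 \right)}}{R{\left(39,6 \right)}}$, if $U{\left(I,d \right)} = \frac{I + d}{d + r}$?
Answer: $- \frac{46}{357} \approx -0.12885$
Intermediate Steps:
$U{\left(I,d \right)} = \frac{I + d}{-37 + d}$ ($U{\left(I,d \right)} = \frac{I + d}{d - 37} = \frac{I + d}{-37 + d}$)
$\frac{U{\left(96,88 \right)}}{R{\left(39,6 \right)}} = \frac{\frac{1}{-37 + 88} \left(96 + 88\right)}{-28} = \frac{1}{51} \cdot 184 \left(- \frac{1}{28}\right) = \frac{184}{51} \left(- \frac{1}{28}\right) = - \frac{46}{357}$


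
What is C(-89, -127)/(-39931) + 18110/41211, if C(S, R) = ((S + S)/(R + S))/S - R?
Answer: 8615003935/19747157292 ≈ 0.43627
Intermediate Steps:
C(S, R) = -R + 2/(R + S) (C(S, R) = ((2*S)/(R + S))/S - R = (2*S/(R + S))/S - R = 2/(R + S) - R = -R + 2/(R + S))
C(-89, -127)/(-39931) + 18110/41211 = ((2 - 1*(-127)² - 1*(-127)*(-89))/(-127 - 89))/(-39931) + 18110/41211 = ((2 - 1*16129 - 11303)/(-216))*(-1/39931) + 18110*(1/41211) = -(2 - 16129 - 11303)/216*(-1/39931) + 18110/41211 = -1/216*(-27430)*(-1/39931) + 18110/41211 = (13715/108)*(-1/39931) + 18110/41211 = -13715/4312548 + 18110/41211 = 8615003935/19747157292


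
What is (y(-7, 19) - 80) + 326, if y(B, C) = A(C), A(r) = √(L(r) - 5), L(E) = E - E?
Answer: 246 + I*√5 ≈ 246.0 + 2.2361*I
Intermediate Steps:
L(E) = 0
A(r) = I*√5 (A(r) = √(0 - 5) = √(-5) = I*√5)
y(B, C) = I*√5
(y(-7, 19) - 80) + 326 = (I*√5 - 80) + 326 = (-80 + I*√5) + 326 = 246 + I*√5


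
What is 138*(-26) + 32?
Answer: -3556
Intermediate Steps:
138*(-26) + 32 = -3588 + 32 = -3556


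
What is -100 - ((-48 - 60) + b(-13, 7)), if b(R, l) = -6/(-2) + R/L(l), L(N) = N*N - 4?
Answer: 238/45 ≈ 5.2889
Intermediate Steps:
L(N) = -4 + N² (L(N) = N² - 4 = -4 + N²)
b(R, l) = 3 + R/(-4 + l²) (b(R, l) = -6/(-2) + R/(-4 + l²) = -6*(-½) + R/(-4 + l²) = 3 + R/(-4 + l²))
-100 - ((-48 - 60) + b(-13, 7)) = -100 - ((-48 - 60) + (3 - 13/(-4 + 7²))) = -100 - (-108 + (3 - 13/(-4 + 49))) = -100 - (-108 + (3 - 13/45)) = -100 - (-108 + 122/45) = -100 - 1*(-4738/45) = -100 + 4738/45 = 238/45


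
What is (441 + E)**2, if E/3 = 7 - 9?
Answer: 189225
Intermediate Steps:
E = -6 (E = 3*(7 - 9) = 3*(-2) = -6)
(441 + E)**2 = (441 - 6)**2 = 435**2 = 189225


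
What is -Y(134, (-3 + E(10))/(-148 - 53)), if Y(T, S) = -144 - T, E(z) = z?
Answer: 278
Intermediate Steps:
-Y(134, (-3 + E(10))/(-148 - 53)) = -(-144 - 1*134) = -(-144 - 134) = -1*(-278) = 278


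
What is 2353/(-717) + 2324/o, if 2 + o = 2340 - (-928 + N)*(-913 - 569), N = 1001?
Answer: -64599166/19811427 ≈ -3.2607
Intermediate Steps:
o = 110524 (o = -2 + (2340 - (-928 + 1001)*(-913 - 569)) = -2 + (2340 - 73*(-1482)) = -2 + (2340 - 1*(-108186)) = -2 + (2340 + 108186) = -2 + 110526 = 110524)
2353/(-717) + 2324/o = 2353/(-717) + 2324/110524 = 2353*(-1/717) + 2324*(1/110524) = -2353/717 + 581/27631 = -64599166/19811427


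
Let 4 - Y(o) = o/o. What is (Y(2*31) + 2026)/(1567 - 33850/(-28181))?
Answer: 57179249/44193477 ≈ 1.2938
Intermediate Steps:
Y(o) = 3 (Y(o) = 4 - o/o = 4 - 1*1 = 4 - 1 = 3)
(Y(2*31) + 2026)/(1567 - 33850/(-28181)) = (3 + 2026)/(1567 - 33850/(-28181)) = 2029/(1567 - 33850*(-1/28181)) = 2029/(1567 + 33850/28181) = 2029/(44193477/28181) = 2029*(28181/44193477) = 57179249/44193477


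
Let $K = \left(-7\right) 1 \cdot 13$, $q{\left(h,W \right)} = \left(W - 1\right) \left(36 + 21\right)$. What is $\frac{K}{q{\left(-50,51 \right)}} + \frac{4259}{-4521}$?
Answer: $- \frac{4183187}{4294950} \approx -0.97398$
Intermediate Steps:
$q{\left(h,W \right)} = -57 + 57 W$ ($q{\left(h,W \right)} = \left(-1 + W\right) 57 = -57 + 57 W$)
$K = -91$ ($K = \left(-7\right) 13 = -91$)
$\frac{K}{q{\left(-50,51 \right)}} + \frac{4259}{-4521} = - \frac{91}{-57 + 57 \cdot 51} + \frac{4259}{-4521} = - \frac{91}{-57 + 2907} + 4259 \left(- \frac{1}{4521}\right) = - \frac{91}{2850} - \frac{4259}{4521} = - \frac{4183187}{4294950}$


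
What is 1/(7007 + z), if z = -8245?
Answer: -1/1238 ≈ -0.00080775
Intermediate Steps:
1/(7007 + z) = 1/(7007 - 8245) = 1/(-1238) = -1/1238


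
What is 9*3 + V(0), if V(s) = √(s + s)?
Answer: 27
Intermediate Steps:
V(s) = √2*√s (V(s) = √(2*s) = √2*√s)
9*3 + V(0) = 9*3 + √2*√0 = 27 + √2*0 = 27 + 0 = 27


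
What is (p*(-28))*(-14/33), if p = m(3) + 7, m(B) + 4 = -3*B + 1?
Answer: -1960/33 ≈ -59.394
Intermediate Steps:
m(B) = -3 - 3*B (m(B) = -4 + (-3*B + 1) = -4 + (1 - 3*B) = -3 - 3*B)
p = -5 (p = (-3 - 3*3) + 7 = (-3 - 9) + 7 = -12 + 7 = -5)
(p*(-28))*(-14/33) = (-5*(-28))*(-14/33) = 140*(-14*1/33) = 140*(-14/33) = -1960/33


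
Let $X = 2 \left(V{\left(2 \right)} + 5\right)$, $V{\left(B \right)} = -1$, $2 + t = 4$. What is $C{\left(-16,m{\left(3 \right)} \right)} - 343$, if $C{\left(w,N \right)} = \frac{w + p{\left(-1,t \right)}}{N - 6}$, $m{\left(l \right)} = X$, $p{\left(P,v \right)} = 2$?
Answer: $-350$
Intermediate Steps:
$t = 2$ ($t = -2 + 4 = 2$)
$X = 8$ ($X = 2 \left(-1 + 5\right) = 2 \cdot 4 = 8$)
$m{\left(l \right)} = 8$
$C{\left(w,N \right)} = \frac{2 + w}{-6 + N}$ ($C{\left(w,N \right)} = \frac{w + 2}{N - 6} = \frac{2 + w}{-6 + N}$)
$C{\left(-16,m{\left(3 \right)} \right)} - 343 = \frac{2 - 16}{-6 + 8} - 343 = \frac{1}{2} \left(-14\right) - 343 = -7 - 343 = -350$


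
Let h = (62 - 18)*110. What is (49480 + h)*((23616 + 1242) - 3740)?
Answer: 1147129760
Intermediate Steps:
h = 4840 (h = 44*110 = 4840)
(49480 + h)*((23616 + 1242) - 3740) = (49480 + 4840)*((23616 + 1242) - 3740) = 54320*(24858 - 3740) = 54320*21118 = 1147129760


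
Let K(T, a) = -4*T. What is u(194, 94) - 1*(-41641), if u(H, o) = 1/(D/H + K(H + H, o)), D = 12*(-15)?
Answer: 6272550297/150634 ≈ 41641.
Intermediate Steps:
D = -180
u(H, o) = 1/(-180/H - 8*H) (u(H, o) = 1/(-180/H - 4*(H + H)) = 1/(-180/H - 8*H))
u(194, 94) - 1*(-41641) = (¼)*194/(-45 - 2*194²) - 1*(-41641) = (¼)*194/(-45 - 2*37636) + 41641 = (¼)*194/(-45 - 75272) + 41641 = (¼)*194/(-75317) + 41641 = (¼)*194*(-1/75317) + 41641 = -97/150634 + 41641 = 6272550297/150634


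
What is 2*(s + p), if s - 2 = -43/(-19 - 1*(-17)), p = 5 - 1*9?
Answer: 39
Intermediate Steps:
p = -4 (p = 5 - 9 = -4)
s = 47/2 (s = 2 - 43/(-19 - 1*(-17)) = 2 - 43/(-19 + 17) = 2 - 43/(-2) = 2 - 43*(-½) = 2 + 43/2 = 47/2 ≈ 23.500)
2*(s + p) = 2*(47/2 - 4) = 2*(39/2) = 39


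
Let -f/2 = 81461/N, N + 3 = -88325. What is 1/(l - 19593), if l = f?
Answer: -44164/865223791 ≈ -5.1043e-5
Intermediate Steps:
N = -88328 (N = -3 - 88325 = -88328)
f = 81461/44164 (f = -162922/(-88328) = -162922*(-1)/88328 = -2*(-81461/88328) = 81461/44164 ≈ 1.8445)
l = 81461/44164 ≈ 1.8445
1/(l - 19593) = 1/(81461/44164 - 19593) = 1/(-865223791/44164) = -44164/865223791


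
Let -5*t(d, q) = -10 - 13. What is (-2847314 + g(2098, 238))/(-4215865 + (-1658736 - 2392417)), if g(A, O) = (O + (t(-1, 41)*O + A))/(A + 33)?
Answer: 15169056758/44042538395 ≈ 0.34442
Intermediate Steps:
t(d, q) = 23/5 (t(d, q) = -(-10 - 13)/5 = -⅕*(-23) = 23/5)
g(A, O) = (A + 28*O/5)/(33 + A) (g(A, O) = (O + (23*O/5 + A))/(A + 33) = (O + (A + 23*O/5))/(33 + A) = (A + 28*O/5)/(33 + A))
(-2847314 + g(2098, 238))/(-4215865 + (-1658736 - 2392417)) = (-2847314 + (2098 + (28/5)*238)/(33 + 2098))/(-4215865 + (-1658736 - 2392417)) = (-2847314 + (2098 + 6664/5)/2131)/(-4215865 - 4051153) = (-2847314 + (1/2131)*(17154/5))/(-8267018) = (-2847314 + 17154/10655)*(-1/8267018) = -30338113516/10655*(-1/8267018) = 15169056758/44042538395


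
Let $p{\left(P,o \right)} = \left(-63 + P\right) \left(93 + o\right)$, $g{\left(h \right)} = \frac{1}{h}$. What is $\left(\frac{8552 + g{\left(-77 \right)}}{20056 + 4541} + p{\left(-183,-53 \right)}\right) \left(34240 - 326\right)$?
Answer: $- \frac{23408191994174}{70147} \approx -3.337 \cdot 10^{8}$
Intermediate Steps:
$\left(\frac{8552 + g{\left(-77 \right)}}{20056 + 4541} + p{\left(-183,-53 \right)}\right) \left(34240 - 326\right) = \left(\frac{8552 + \frac{1}{-77}}{20056 + 4541} - 9840\right) \left(34240 - 326\right) = \left(\frac{8552 - \frac{1}{77}}{24597} + \left(-5859 + 3339 - 17019 + 9699\right)\right) 33914 = \left(\frac{658503}{77} \cdot \frac{1}{24597} - 9840\right) 33914 = \left(\frac{24389}{70147} - 9840\right) 33914 = \left(- \frac{690222091}{70147}\right) 33914 = - \frac{23408191994174}{70147}$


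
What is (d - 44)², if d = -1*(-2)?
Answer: 1764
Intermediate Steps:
d = 2
(d - 44)² = (2 - 44)² = (-42)² = 1764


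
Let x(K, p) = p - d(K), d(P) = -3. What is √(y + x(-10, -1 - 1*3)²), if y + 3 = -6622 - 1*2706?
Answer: I*√9330 ≈ 96.592*I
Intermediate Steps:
x(K, p) = 3 + p (x(K, p) = p - 1*(-3) = p + 3 = 3 + p)
y = -9331 (y = -3 + (-6622 - 1*2706) = -3 + (-6622 - 2706) = -3 - 9328 = -9331)
√(y + x(-10, -1 - 1*3)²) = √(-9331 + (3 + (-1 - 1*3))²) = √(-9331 + (3 + (-1 - 3))²) = √(-9331 + (3 - 4)²) = √(-9331 + (-1)²) = √(-9331 + 1) = √(-9330) = I*√9330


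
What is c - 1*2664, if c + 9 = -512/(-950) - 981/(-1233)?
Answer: -173858628/65075 ≈ -2671.7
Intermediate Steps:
c = -498828/65075 (c = -9 + (-512/(-950) - 981/(-1233)) = -9 + (-512*(-1/950) - 981*(-1/1233)) = -9 + (256/475 + 109/137) = -9 + 86847/65075 = -498828/65075 ≈ -7.6654)
c - 1*2664 = -498828/65075 - 1*2664 = -498828/65075 - 2664 = -173858628/65075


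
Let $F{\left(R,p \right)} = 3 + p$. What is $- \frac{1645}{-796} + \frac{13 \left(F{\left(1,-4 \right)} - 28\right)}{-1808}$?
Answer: $\frac{818563}{359792} \approx 2.2751$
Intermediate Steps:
$- \frac{1645}{-796} + \frac{13 \left(F{\left(1,-4 \right)} - 28\right)}{-1808} = - \frac{1645}{-796} + \frac{13 \left(\left(3 - 4\right) - 28\right)}{-1808} = \left(-1645\right) \left(- \frac{1}{796}\right) + 13 \left(-1 - 28\right) \left(- \frac{1}{1808}\right) = \frac{1645}{796} + 13 \left(-29\right) \left(- \frac{1}{1808}\right) = \frac{1645}{796} - - \frac{377}{1808} = \frac{1645}{796} + \frac{377}{1808} = \frac{818563}{359792}$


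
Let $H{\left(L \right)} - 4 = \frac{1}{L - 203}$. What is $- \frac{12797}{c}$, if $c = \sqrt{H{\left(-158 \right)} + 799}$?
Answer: $- \frac{243143 \sqrt{289882}}{289882} \approx -451.6$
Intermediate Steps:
$H{\left(L \right)} = 4 + \frac{1}{-203 + L}$ ($H{\left(L \right)} = 4 + \frac{1}{L - 203} = 4 + \frac{1}{-203 + L}$)
$c = \frac{\sqrt{289882}}{19}$ ($c = \sqrt{\frac{-811 + 4 \left(-158\right)}{-203 - 158} + 799} = \sqrt{\frac{-811 - 632}{-361} + 799} = \sqrt{\left(- \frac{1}{361}\right) \left(-1443\right) + 799} = \sqrt{\frac{1443}{361} + 799} = \sqrt{\frac{289882}{361}} = \frac{\sqrt{289882}}{19} \approx 28.337$)
$- \frac{12797}{c} = - \frac{12797}{\frac{1}{19} \sqrt{289882}} = - 12797 \frac{19 \sqrt{289882}}{289882} = - \frac{243143 \sqrt{289882}}{289882}$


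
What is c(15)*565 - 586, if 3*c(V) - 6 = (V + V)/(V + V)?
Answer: 2197/3 ≈ 732.33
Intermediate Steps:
c(V) = 7/3 (c(V) = 2 + ((V + V)/(V + V))/3 = 2 + ((2*V)/((2*V)))/3 = 2 + ((2*V)*(1/(2*V)))/3 = 2 + (1/3)*1 = 2 + 1/3 = 7/3)
c(15)*565 - 586 = (7/3)*565 - 586 = 3955/3 - 586 = 2197/3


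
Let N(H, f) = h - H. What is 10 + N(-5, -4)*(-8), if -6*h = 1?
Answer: -86/3 ≈ -28.667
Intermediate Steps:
h = -1/6 (h = -1/6*1 = -1/6 ≈ -0.16667)
N(H, f) = -1/6 - H
10 + N(-5, -4)*(-8) = 10 + (-1/6 - 1*(-5))*(-8) = 10 + (-1/6 + 5)*(-8) = 10 + (29/6)*(-8) = 10 - 116/3 = -86/3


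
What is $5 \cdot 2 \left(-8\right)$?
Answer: $-80$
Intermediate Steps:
$5 \cdot 2 \left(-8\right) = 10 \left(-8\right) = -80$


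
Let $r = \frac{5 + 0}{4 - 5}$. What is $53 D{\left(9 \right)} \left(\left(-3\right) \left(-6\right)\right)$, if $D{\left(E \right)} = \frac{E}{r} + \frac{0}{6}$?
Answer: $- \frac{8586}{5} \approx -1717.2$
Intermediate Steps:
$r = -5$ ($r = \frac{5}{-1} = 5 \left(-1\right) = -5$)
$D{\left(E \right)} = - \frac{E}{5}$ ($D{\left(E \right)} = \frac{E}{-5} + \frac{0}{6} = E \left(- \frac{1}{5}\right) + 0 \cdot \frac{1}{6} = - \frac{E}{5} + 0 = - \frac{E}{5}$)
$53 D{\left(9 \right)} \left(\left(-3\right) \left(-6\right)\right) = 53 \left(\left(- \frac{1}{5}\right) 9\right) \left(\left(-3\right) \left(-6\right)\right) = 53 \left(- \frac{9}{5}\right) 18 = \left(- \frac{477}{5}\right) 18 = - \frac{8586}{5}$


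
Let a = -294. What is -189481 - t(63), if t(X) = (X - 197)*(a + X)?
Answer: -220435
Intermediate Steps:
t(X) = (-294 + X)*(-197 + X) (t(X) = (X - 197)*(-294 + X) = (-197 + X)*(-294 + X) = (-294 + X)*(-197 + X))
-189481 - t(63) = -189481 - (57918 + 63² - 491*63) = -189481 - (57918 + 3969 - 30933) = -189481 - 1*30954 = -189481 - 30954 = -220435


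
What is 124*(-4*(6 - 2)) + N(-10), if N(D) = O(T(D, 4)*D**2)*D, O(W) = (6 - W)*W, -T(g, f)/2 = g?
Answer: 39878016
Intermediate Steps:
T(g, f) = -2*g
O(W) = W*(6 - W)
N(D) = -2*D**4*(6 + 2*D**3) (N(D) = (((-2*D)*D**2)*(6 - (-2*D)*D**2))*D = ((-2*D**3)*(6 - (-2)*D**3))*D = ((-2*D**3)*(6 + 2*D**3))*D = (-2*D**3*(6 + 2*D**3))*D = -2*D**4*(6 + 2*D**3))
124*(-4*(6 - 2)) + N(-10) = 124*(-4*(6 - 2)) + 4*(-10)**4*(-3 - 1*(-10)**3) = 124*(-4*4) + 4*10000*(-3 - 1*(-1000)) = 124*(-16) + 4*10000*(-3 + 1000) = -1984 + 4*10000*997 = -1984 + 39880000 = 39878016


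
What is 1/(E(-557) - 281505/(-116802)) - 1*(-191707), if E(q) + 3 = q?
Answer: 594543789143/3101315 ≈ 1.9171e+5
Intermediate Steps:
E(q) = -3 + q
1/(E(-557) - 281505/(-116802)) - 1*(-191707) = 1/((-3 - 557) - 281505/(-116802)) - 1*(-191707) = 1/(-560 - 281505*(-1/116802)) + 191707 = 1/(-560 + 13405/5562) + 191707 = 1/(-3101315/5562) + 191707 = -5562/3101315 + 191707 = 594543789143/3101315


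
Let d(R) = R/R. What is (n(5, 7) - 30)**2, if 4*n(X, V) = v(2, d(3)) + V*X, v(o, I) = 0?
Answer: 7225/16 ≈ 451.56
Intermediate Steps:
d(R) = 1
n(X, V) = V*X/4 (n(X, V) = (0 + V*X)/4 = (V*X)/4 = V*X/4)
(n(5, 7) - 30)**2 = ((1/4)*7*5 - 30)**2 = (35/4 - 30)**2 = (-85/4)**2 = 7225/16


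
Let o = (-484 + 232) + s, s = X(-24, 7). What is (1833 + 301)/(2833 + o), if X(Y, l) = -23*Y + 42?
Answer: 2134/3175 ≈ 0.67213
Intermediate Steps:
X(Y, l) = 42 - 23*Y
s = 594 (s = 42 - 23*(-24) = 42 + 552 = 594)
o = 342 (o = (-484 + 232) + 594 = -252 + 594 = 342)
(1833 + 301)/(2833 + o) = (1833 + 301)/(2833 + 342) = 2134/3175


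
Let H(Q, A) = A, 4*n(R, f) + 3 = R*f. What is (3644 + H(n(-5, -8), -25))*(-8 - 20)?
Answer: -101332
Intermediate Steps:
n(R, f) = -¾ + R*f/4 (n(R, f) = -¾ + (R*f)/4 = -¾ + R*f/4)
(3644 + H(n(-5, -8), -25))*(-8 - 20) = (3644 - 25)*(-8 - 20) = 3619*(-28) = -101332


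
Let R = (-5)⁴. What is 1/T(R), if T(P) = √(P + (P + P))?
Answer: √3/75 ≈ 0.023094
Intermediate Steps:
R = 625
T(P) = √3*√P (T(P) = √(P + 2*P) = √(3*P) = √3*√P)
1/T(R) = 1/(√3*√625) = 1/(√3*25) = 1/(25*√3) = √3/75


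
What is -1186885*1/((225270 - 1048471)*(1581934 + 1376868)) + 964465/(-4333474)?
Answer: -83897550771259230/376964069146248991 ≈ -0.22256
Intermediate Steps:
-1186885*1/((225270 - 1048471)*(1581934 + 1376868)) + 964465/(-4333474) = -1186885/((-823201*2958802)) + 964465*(-1/4333474) = -1186885/(-2435688765202) - 964465/4333474 = -1186885*(-1/2435688765202) - 964465/4333474 = 169555/347955537886 - 964465/4333474 = -83897550771259230/376964069146248991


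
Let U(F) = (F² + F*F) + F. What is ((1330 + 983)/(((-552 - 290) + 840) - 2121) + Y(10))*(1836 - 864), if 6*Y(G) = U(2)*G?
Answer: 32144364/2123 ≈ 15141.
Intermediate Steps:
U(F) = F + 2*F² (U(F) = (F² + F²) + F = 2*F² + F = F + 2*F²)
Y(G) = 5*G/3 (Y(G) = ((2*(1 + 2*2))*G)/6 = ((2*(1 + 4))*G)/6 = ((2*5)*G)/6 = (10*G)/6 = 5*G/3)
((1330 + 983)/(((-552 - 290) + 840) - 2121) + Y(10))*(1836 - 864) = ((1330 + 983)/(((-552 - 290) + 840) - 2121) + (5/3)*10)*(1836 - 864) = (2313/((-842 + 840) - 2121) + 50/3)*972 = (2313/(-2 - 2121) + 50/3)*972 = (2313/(-2123) + 50/3)*972 = (2313*(-1/2123) + 50/3)*972 = (-2313/2123 + 50/3)*972 = (99211/6369)*972 = 32144364/2123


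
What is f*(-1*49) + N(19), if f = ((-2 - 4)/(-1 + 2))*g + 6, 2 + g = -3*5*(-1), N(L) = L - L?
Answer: 3528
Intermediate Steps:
N(L) = 0
g = 13 (g = -2 - 3*5*(-1) = -2 - 15*(-1) = -2 + 15 = 13)
f = -72 (f = ((-2 - 4)/(-1 + 2))*13 + 6 = -6/1*13 + 6 = -6*1*13 + 6 = -6*13 + 6 = -78 + 6 = -72)
f*(-1*49) + N(19) = -(-72)*49 + 0 = -72*(-49) + 0 = 3528 + 0 = 3528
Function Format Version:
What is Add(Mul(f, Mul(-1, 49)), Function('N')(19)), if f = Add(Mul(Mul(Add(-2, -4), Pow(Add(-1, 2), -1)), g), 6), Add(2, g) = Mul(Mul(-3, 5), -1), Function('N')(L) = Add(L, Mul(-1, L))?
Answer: 3528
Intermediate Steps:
Function('N')(L) = 0
g = 13 (g = Add(-2, Mul(Mul(-3, 5), -1)) = Add(-2, Mul(-15, -1)) = Add(-2, 15) = 13)
f = -72 (f = Add(Mul(Mul(Add(-2, -4), Pow(Add(-1, 2), -1)), 13), 6) = Add(Mul(Mul(-6, Pow(1, -1)), 13), 6) = Add(Mul(Mul(-6, 1), 13), 6) = Add(Mul(-6, 13), 6) = Add(-78, 6) = -72)
Add(Mul(f, Mul(-1, 49)), Function('N')(19)) = Add(Mul(-72, Mul(-1, 49)), 0) = Add(Mul(-72, -49), 0) = Add(3528, 0) = 3528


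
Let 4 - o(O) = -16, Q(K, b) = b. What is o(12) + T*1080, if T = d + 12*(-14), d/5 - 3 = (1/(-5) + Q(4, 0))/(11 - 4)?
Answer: -1157620/7 ≈ -1.6537e+5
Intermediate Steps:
o(O) = 20 (o(O) = 4 - 1*(-16) = 4 + 16 = 20)
d = 104/7 (d = 15 + 5*((1/(-5) + 0)/(11 - 4)) = 15 + 5*((-⅕ + 0)/7) = 15 + 5*(-⅕*⅐) = 15 + 5*(-1/35) = 15 - ⅐ = 104/7 ≈ 14.857)
T = -1072/7 (T = 104/7 + 12*(-14) = 104/7 - 168 = -1072/7 ≈ -153.14)
o(12) + T*1080 = 20 - 1072/7*1080 = 20 - 1157760/7 = -1157620/7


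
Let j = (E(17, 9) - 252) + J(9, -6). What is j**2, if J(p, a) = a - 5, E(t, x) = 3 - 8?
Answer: 71824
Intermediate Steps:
E(t, x) = -5
J(p, a) = -5 + a
j = -268 (j = (-5 - 252) + (-5 - 6) = -257 - 11 = -268)
j**2 = (-268)**2 = 71824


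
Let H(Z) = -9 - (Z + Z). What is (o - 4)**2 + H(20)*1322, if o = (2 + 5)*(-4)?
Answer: -63754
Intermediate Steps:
o = -28 (o = 7*(-4) = -28)
H(Z) = -9 - 2*Z
(o - 4)**2 + H(20)*1322 = (-28 - 4)**2 + (-9 - 2*20)*1322 = (-32)**2 + (-9 - 40)*1322 = 1024 - 49*1322 = 1024 - 64778 = -63754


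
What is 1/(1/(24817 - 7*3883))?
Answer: -2364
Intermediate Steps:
1/(1/(24817 - 7*3883)) = 1/(1/(24817 - 27181)) = 1/(1/(-2364)) = 1/(-1/2364) = -2364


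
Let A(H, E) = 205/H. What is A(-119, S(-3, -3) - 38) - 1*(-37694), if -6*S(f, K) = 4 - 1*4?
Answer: 4485381/119 ≈ 37692.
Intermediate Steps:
S(f, K) = 0 (S(f, K) = -(4 - 1*4)/6 = -(4 - 4)/6 = -⅙*0 = 0)
A(-119, S(-3, -3) - 38) - 1*(-37694) = 205/(-119) - 1*(-37694) = 205*(-1/119) + 37694 = -205/119 + 37694 = 4485381/119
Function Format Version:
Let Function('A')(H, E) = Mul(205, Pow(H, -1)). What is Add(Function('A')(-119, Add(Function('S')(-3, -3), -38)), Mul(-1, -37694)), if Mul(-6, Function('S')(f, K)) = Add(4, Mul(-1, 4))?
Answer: Rational(4485381, 119) ≈ 37692.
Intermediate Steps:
Function('S')(f, K) = 0 (Function('S')(f, K) = Mul(Rational(-1, 6), Add(4, Mul(-1, 4))) = Mul(Rational(-1, 6), Add(4, -4)) = Mul(Rational(-1, 6), 0) = 0)
Add(Function('A')(-119, Add(Function('S')(-3, -3), -38)), Mul(-1, -37694)) = Add(Mul(205, Pow(-119, -1)), Mul(-1, -37694)) = Add(Mul(205, Rational(-1, 119)), 37694) = Add(Rational(-205, 119), 37694) = Rational(4485381, 119)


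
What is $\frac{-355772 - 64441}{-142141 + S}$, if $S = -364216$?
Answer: $\frac{420213}{506357} \approx 0.82987$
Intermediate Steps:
$\frac{-355772 - 64441}{-142141 + S} = \frac{-355772 - 64441}{-142141 - 364216} = - \frac{420213}{-506357} = \left(-420213\right) \left(- \frac{1}{506357}\right) = \frac{420213}{506357}$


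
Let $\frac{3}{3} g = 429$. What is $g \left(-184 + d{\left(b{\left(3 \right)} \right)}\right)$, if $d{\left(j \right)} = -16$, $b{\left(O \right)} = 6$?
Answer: $-85800$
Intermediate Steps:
$g = 429$
$g \left(-184 + d{\left(b{\left(3 \right)} \right)}\right) = 429 \left(-184 - 16\right) = 429 \left(-200\right) = -85800$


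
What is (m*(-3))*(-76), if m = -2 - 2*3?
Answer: -1824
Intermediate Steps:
m = -8 (m = -2 - 6 = -8)
(m*(-3))*(-76) = -8*(-3)*(-76) = 24*(-76) = -1824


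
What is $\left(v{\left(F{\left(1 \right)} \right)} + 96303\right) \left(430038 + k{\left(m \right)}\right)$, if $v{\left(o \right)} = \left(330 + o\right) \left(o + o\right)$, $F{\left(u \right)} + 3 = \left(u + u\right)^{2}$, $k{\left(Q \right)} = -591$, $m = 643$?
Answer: $41641328355$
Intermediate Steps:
$F{\left(u \right)} = -3 + 4 u^{2}$ ($F{\left(u \right)} = -3 + \left(u + u\right)^{2} = -3 + \left(2 u\right)^{2} = -3 + 4 u^{2}$)
$v{\left(o \right)} = 2 o \left(330 + o\right)$ ($v{\left(o \right)} = \left(330 + o\right) 2 o = 2 o \left(330 + o\right)$)
$\left(v{\left(F{\left(1 \right)} \right)} + 96303\right) \left(430038 + k{\left(m \right)}\right) = \left(2 \left(-3 + 4 \cdot 1^{2}\right) \left(330 - \left(3 - 4 \cdot 1^{2}\right)\right) + 96303\right) \left(430038 - 591\right) = \left(2 \left(-3 + 4 \cdot 1\right) \left(330 + \left(-3 + 4 \cdot 1\right)\right) + 96303\right) 429447 = \left(2 \left(-3 + 4\right) \left(330 + \left(-3 + 4\right)\right) + 96303\right) 429447 = \left(2 \cdot 1 \left(330 + 1\right) + 96303\right) 429447 = \left(2 \cdot 1 \cdot 331 + 96303\right) 429447 = \left(662 + 96303\right) 429447 = 96965 \cdot 429447 = 41641328355$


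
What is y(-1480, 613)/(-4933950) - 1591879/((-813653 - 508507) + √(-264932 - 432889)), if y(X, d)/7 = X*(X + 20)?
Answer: -413297342751296/222009685954467 + 1591879*I*√697821/1748107763421 ≈ -1.8616 + 0.0007607*I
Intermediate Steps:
y(X, d) = 7*X*(20 + X) (y(X, d) = 7*(X*(X + 20)) = 7*(X*(20 + X)) = 7*X*(20 + X))
y(-1480, 613)/(-4933950) - 1591879/((-813653 - 508507) + √(-264932 - 432889)) = (7*(-1480)*(20 - 1480))/(-4933950) - 1591879/((-813653 - 508507) + √(-264932 - 432889)) = (7*(-1480)*(-1460))*(-1/4933950) - 1591879/(-1322160 + √(-697821)) = 15125600*(-1/4933950) - 1591879/(-1322160 + I*√697821) = -1168/381 - 1591879/(-1322160 + I*√697821)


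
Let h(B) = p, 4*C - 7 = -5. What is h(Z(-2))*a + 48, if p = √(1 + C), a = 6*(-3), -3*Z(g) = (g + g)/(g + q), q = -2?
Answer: 48 - 9*√6 ≈ 25.955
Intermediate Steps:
C = ½ (C = 7/4 + (¼)*(-5) = 7/4 - 5/4 = ½ ≈ 0.50000)
Z(g) = -2*g/(3*(-2 + g)) (Z(g) = -(g + g)/(3*(g - 2)) = -2*g/(3*(-2 + g)))
a = -18
p = √6/2 (p = √(1 + ½) = √(3/2) = √6/2 ≈ 1.2247)
h(B) = √6/2
h(Z(-2))*a + 48 = (√6/2)*(-18) + 48 = -9*√6 + 48 = 48 - 9*√6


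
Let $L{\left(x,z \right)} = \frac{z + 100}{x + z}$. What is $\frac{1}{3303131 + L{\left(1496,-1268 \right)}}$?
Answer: $\frac{57}{188278175} \approx 3.0274 \cdot 10^{-7}$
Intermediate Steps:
$L{\left(x,z \right)} = \frac{100 + z}{x + z}$
$\frac{1}{3303131 + L{\left(1496,-1268 \right)}} = \frac{1}{3303131 + \frac{100 - 1268}{1496 - 1268}} = \frac{1}{3303131 + \frac{1}{228} \left(-1168\right)} = \frac{1}{3303131 - \frac{292}{57}} = \frac{1}{\frac{188278175}{57}} = \frac{57}{188278175}$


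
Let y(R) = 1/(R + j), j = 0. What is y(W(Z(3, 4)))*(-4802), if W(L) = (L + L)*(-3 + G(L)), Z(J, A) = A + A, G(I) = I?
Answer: -2401/40 ≈ -60.025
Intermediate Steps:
Z(J, A) = 2*A
W(L) = 2*L*(-3 + L) (W(L) = (L + L)*(-3 + L) = (2*L)*(-3 + L) = 2*L*(-3 + L))
y(R) = 1/R (y(R) = 1/(R + 0) = 1/R)
y(W(Z(3, 4)))*(-4802) = -4802/(2*(2*4)*(-3 + 2*4)) = -4802/(2*8*(-3 + 8)) = -4802/(2*8*5) = -4802/80 = (1/80)*(-4802) = -2401/40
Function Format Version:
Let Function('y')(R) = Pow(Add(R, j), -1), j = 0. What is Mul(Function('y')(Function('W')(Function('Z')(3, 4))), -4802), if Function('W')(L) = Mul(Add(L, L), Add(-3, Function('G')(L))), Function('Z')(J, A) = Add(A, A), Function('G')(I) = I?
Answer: Rational(-2401, 40) ≈ -60.025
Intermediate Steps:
Function('Z')(J, A) = Mul(2, A)
Function('W')(L) = Mul(2, L, Add(-3, L)) (Function('W')(L) = Mul(Add(L, L), Add(-3, L)) = Mul(Mul(2, L), Add(-3, L)) = Mul(2, L, Add(-3, L)))
Function('y')(R) = Pow(R, -1) (Function('y')(R) = Pow(Add(R, 0), -1) = Pow(R, -1))
Mul(Function('y')(Function('W')(Function('Z')(3, 4))), -4802) = Mul(Pow(Mul(2, Mul(2, 4), Add(-3, Mul(2, 4))), -1), -4802) = Mul(Pow(Mul(2, 8, Add(-3, 8)), -1), -4802) = Mul(Pow(Mul(2, 8, 5), -1), -4802) = Mul(Pow(80, -1), -4802) = Mul(Rational(1, 80), -4802) = Rational(-2401, 40)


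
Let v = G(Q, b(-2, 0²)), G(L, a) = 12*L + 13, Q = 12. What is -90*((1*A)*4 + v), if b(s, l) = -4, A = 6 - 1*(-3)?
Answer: -17370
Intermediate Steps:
A = 9 (A = 6 + 3 = 9)
G(L, a) = 13 + 12*L
v = 157 (v = 13 + 12*12 = 13 + 144 = 157)
-90*((1*A)*4 + v) = -90*((1*9)*4 + 157) = -90*(9*4 + 157) = -90*(36 + 157) = -90*193 = -17370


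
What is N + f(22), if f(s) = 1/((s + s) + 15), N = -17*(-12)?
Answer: 12037/59 ≈ 204.02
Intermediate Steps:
N = 204
f(s) = 1/(15 + 2*s) (f(s) = 1/(2*s + 15) = 1/(15 + 2*s))
N + f(22) = 204 + 1/(15 + 2*22) = 204 + 1/(15 + 44) = 204 + 1/59 = 12037/59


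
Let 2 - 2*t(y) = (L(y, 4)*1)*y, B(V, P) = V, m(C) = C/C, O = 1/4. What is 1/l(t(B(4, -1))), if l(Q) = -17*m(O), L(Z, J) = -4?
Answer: -1/17 ≈ -0.058824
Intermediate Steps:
O = 1/4 ≈ 0.25000
m(C) = 1
t(y) = 1 + 2*y (t(y) = 1 - (-4*1)*y/2 = 1 - (-2)*y = 1 + 2*y)
l(Q) = -17 (l(Q) = -17*1 = -17)
1/l(t(B(4, -1))) = 1/(-17) = -1/17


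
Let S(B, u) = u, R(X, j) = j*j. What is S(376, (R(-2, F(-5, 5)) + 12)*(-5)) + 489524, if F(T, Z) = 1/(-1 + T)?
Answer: 17620699/36 ≈ 4.8946e+5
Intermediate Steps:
R(X, j) = j²
S(376, (R(-2, F(-5, 5)) + 12)*(-5)) + 489524 = ((1/(-1 - 5))² + 12)*(-5) + 489524 = ((1/(-6))² + 12)*(-5) + 489524 = ((-⅙)² + 12)*(-5) + 489524 = (1/36 + 12)*(-5) + 489524 = (433/36)*(-5) + 489524 = -2165/36 + 489524 = 17620699/36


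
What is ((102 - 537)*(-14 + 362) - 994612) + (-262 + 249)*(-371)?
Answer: -1141169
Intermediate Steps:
((102 - 537)*(-14 + 362) - 994612) + (-262 + 249)*(-371) = (-435*348 - 994612) - 13*(-371) = (-151380 - 994612) + 4823 = -1145992 + 4823 = -1141169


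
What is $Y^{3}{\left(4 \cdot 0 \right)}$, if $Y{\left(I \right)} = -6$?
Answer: $-216$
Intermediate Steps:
$Y^{3}{\left(4 \cdot 0 \right)} = \left(-6\right)^{3} = -216$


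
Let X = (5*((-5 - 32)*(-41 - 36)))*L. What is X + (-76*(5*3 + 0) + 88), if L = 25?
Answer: 355073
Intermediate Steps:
X = 356125 (X = (5*((-5 - 32)*(-41 - 36)))*25 = (5*(-37*(-77)))*25 = (5*2849)*25 = 14245*25 = 356125)
X + (-76*(5*3 + 0) + 88) = 356125 + (-76*(5*3 + 0) + 88) = 356125 + (-76*(15 + 0) + 88) = 356125 + (-76*15 + 88) = 356125 + (-1140 + 88) = 356125 - 1052 = 355073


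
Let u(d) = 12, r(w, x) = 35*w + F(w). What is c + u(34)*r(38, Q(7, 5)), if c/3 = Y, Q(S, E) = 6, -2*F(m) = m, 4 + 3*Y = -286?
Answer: 15442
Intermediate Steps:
Y = -290/3 (Y = -4/3 + (⅓)*(-286) = -4/3 - 286/3 = -290/3 ≈ -96.667)
F(m) = -m/2
r(w, x) = 69*w/2 (r(w, x) = 35*w - w/2 = 69*w/2)
c = -290 (c = 3*(-290/3) = -290)
c + u(34)*r(38, Q(7, 5)) = -290 + 12*((69/2)*38) = -290 + 12*1311 = -290 + 15732 = 15442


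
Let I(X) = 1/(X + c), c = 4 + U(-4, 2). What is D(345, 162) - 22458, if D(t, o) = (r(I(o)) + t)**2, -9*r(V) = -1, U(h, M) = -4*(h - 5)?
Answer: 7828138/81 ≈ 96644.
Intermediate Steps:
U(h, M) = 20 - 4*h (U(h, M) = -4*(-5 + h) = 20 - 4*h)
c = 40 (c = 4 + (20 - 4*(-4)) = 4 + (20 + 16) = 4 + 36 = 40)
I(X) = 1/(40 + X) (I(X) = 1/(X + 40) = 1/(40 + X))
r(V) = 1/9 (r(V) = -1/9*(-1) = 1/9)
D(t, o) = (1/9 + t)**2
D(345, 162) - 22458 = (1 + 9*345)**2/81 - 22458 = (1 + 3105)**2/81 - 22458 = (1/81)*3106**2 - 22458 = (1/81)*9647236 - 22458 = 9647236/81 - 22458 = 7828138/81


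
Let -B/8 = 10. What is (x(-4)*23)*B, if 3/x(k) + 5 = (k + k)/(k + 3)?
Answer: -1840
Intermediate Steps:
B = -80 (B = -8*10 = -80)
x(k) = 3/(-5 + 2*k/(3 + k)) (x(k) = 3/(-5 + (k + k)/(k + 3)) = 3/(-5 + (2*k)/(3 + k)) = 3/(-5 + 2*k/(3 + k)))
(x(-4)*23)*B = (((-3 - 1*(-4))/(5 - 4))*23)*(-80) = (((-3 + 4)/1)*23)*(-80) = ((1*1)*23)*(-80) = (1*23)*(-80) = 23*(-80) = -1840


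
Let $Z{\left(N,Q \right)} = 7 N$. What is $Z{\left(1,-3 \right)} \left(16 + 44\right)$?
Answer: $420$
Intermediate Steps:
$Z{\left(1,-3 \right)} \left(16 + 44\right) = 7 \cdot 1 \left(16 + 44\right) = 7 \cdot 60 = 420$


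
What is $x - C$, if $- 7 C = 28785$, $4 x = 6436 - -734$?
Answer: $\frac{82665}{14} \approx 5904.6$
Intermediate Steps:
$x = \frac{3585}{2}$ ($x = \frac{6436 - -734}{4} = \frac{6436 + 734}{4} = \frac{1}{4} \cdot 7170 = \frac{3585}{2} \approx 1792.5$)
$C = - \frac{28785}{7}$ ($C = \left(- \frac{1}{7}\right) 28785 = - \frac{28785}{7} \approx -4112.1$)
$x - C = \frac{3585}{2} - - \frac{28785}{7} = \frac{3585}{2} + \frac{28785}{7} = \frac{82665}{14}$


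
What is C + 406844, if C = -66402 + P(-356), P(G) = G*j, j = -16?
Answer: 346138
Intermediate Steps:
P(G) = -16*G (P(G) = G*(-16) = -16*G)
C = -60706 (C = -66402 - 16*(-356) = -66402 + 5696 = -60706)
C + 406844 = -60706 + 406844 = 346138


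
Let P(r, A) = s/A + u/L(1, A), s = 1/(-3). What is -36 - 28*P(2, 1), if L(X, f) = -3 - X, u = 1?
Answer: -59/3 ≈ -19.667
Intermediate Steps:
s = -1/3 (s = 1*(-1/3) = -1/3 ≈ -0.33333)
P(r, A) = -1/4 - 1/(3*A) (P(r, A) = -1/(3*A) + 1/(-3 - 1*1) = -1/(3*A) + 1/(-3 - 1) = -1/(3*A) + 1/(-4) = -1/(3*A) + 1*(-1/4) = -1/(3*A) - 1/4 = -1/4 - 1/(3*A))
-36 - 28*P(2, 1) = -36 - 7*(-4 - 3*1)/(3*1) = -36 - 7*(-4 - 3)/3 = -36 - 7*(-7)/3 = -36 - 28*(-7/12) = -36 + 49/3 = -59/3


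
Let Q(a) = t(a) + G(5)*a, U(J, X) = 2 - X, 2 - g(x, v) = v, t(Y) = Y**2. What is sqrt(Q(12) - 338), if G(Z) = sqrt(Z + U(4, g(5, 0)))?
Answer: sqrt(-194 + 12*sqrt(5)) ≈ 12.929*I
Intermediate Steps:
g(x, v) = 2 - v
G(Z) = sqrt(Z) (G(Z) = sqrt(Z + (2 - (2 - 1*0))) = sqrt(Z + (2 - (2 + 0))) = sqrt(Z + (2 - 1*2)) = sqrt(Z + (2 - 2)) = sqrt(Z + 0) = sqrt(Z))
Q(a) = a**2 + a*sqrt(5) (Q(a) = a**2 + sqrt(5)*a = a**2 + a*sqrt(5))
sqrt(Q(12) - 338) = sqrt(12*(12 + sqrt(5)) - 338) = sqrt((144 + 12*sqrt(5)) - 338) = sqrt(-194 + 12*sqrt(5))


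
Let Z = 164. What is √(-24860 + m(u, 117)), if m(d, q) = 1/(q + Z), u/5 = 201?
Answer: I*√1962970179/281 ≈ 157.67*I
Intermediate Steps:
u = 1005 (u = 5*201 = 1005)
m(d, q) = 1/(164 + q) (m(d, q) = 1/(q + 164) = 1/(164 + q))
√(-24860 + m(u, 117)) = √(-24860 + 1/(164 + 117)) = √(-24860 + 1/281) = √(-6985659/281) = I*√1962970179/281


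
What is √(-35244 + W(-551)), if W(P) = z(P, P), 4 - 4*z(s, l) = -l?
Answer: I*√141523/2 ≈ 188.1*I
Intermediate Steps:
z(s, l) = 1 + l/4 (z(s, l) = 1 - (-1)*l/4 = 1 + l/4)
W(P) = 1 + P/4
√(-35244 + W(-551)) = √(-35244 + (1 + (¼)*(-551))) = √(-35244 + (1 - 551/4)) = √(-35244 - 547/4) = √(-141523/4) = I*√141523/2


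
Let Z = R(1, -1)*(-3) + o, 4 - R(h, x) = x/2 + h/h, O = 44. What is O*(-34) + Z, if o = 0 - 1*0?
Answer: -3013/2 ≈ -1506.5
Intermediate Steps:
o = 0 (o = 0 + 0 = 0)
R(h, x) = 3 - x/2 (R(h, x) = 4 - (x/2 + h/h) = 4 - (x*(½) + 1) = 4 - (x/2 + 1) = 4 - (1 + x/2) = 4 + (-1 - x/2) = 3 - x/2)
Z = -21/2 (Z = (3 - ½*(-1))*(-3) + 0 = (3 + ½)*(-3) + 0 = (7/2)*(-3) + 0 = -21/2 + 0 = -21/2 ≈ -10.500)
O*(-34) + Z = 44*(-34) - 21/2 = -1496 - 21/2 = -3013/2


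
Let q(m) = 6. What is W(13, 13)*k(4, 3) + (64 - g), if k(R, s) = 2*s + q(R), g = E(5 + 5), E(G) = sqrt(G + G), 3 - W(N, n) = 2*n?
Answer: -212 - 2*sqrt(5) ≈ -216.47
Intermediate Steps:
W(N, n) = 3 - 2*n
E(G) = sqrt(2)*sqrt(G) (E(G) = sqrt(2*G) = sqrt(2)*sqrt(G))
g = 2*sqrt(5) (g = sqrt(2)*sqrt(5 + 5) = sqrt(2)*sqrt(10) = 2*sqrt(5) ≈ 4.4721)
k(R, s) = 6 + 2*s (k(R, s) = 2*s + 6 = 6 + 2*s)
W(13, 13)*k(4, 3) + (64 - g) = (3 - 2*13)*(6 + 2*3) + (64 - 2*sqrt(5)) = (3 - 26)*(6 + 6) + (64 - 2*sqrt(5)) = -23*12 + (64 - 2*sqrt(5)) = -276 + (64 - 2*sqrt(5)) = -212 - 2*sqrt(5)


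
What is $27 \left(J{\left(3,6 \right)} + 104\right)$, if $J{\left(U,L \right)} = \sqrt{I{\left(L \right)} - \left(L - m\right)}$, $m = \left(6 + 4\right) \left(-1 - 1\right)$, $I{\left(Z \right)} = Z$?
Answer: $2808 + 54 i \sqrt{5} \approx 2808.0 + 120.75 i$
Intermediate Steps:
$m = -20$ ($m = 10 \left(-2\right) = -20$)
$J{\left(U,L \right)} = 2 i \sqrt{5}$ ($J{\left(U,L \right)} = \sqrt{L - \left(20 + L\right)} = \sqrt{-20} = 2 i \sqrt{5}$)
$27 \left(J{\left(3,6 \right)} + 104\right) = 27 \left(2 i \sqrt{5} + 104\right) = 27 \left(104 + 2 i \sqrt{5}\right) = 2808 + 54 i \sqrt{5}$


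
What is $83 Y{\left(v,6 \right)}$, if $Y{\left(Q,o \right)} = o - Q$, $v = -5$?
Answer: $913$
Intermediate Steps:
$83 Y{\left(v,6 \right)} = 83 \left(6 - -5\right) = 83 \left(6 + 5\right) = 83 \cdot 11 = 913$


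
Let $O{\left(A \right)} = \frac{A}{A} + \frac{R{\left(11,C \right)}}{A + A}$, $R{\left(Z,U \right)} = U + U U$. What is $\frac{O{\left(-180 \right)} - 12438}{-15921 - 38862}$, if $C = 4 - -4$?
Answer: $\frac{62186}{273915} \approx 0.22703$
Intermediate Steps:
$C = 8$ ($C = 4 + 4 = 8$)
$R{\left(Z,U \right)} = U + U^{2}$
$O{\left(A \right)} = 1 + \frac{36}{A}$ ($O{\left(A \right)} = \frac{A}{A} + \frac{8 \left(1 + 8\right)}{A + A} = 1 + \frac{8 \cdot 9}{2 A} = 1 + 72 \frac{1}{2 A} = 1 + \frac{36}{A}$)
$\frac{O{\left(-180 \right)} - 12438}{-15921 - 38862} = \frac{\frac{36 - 180}{-180} - 12438}{-15921 - 38862} = \frac{\left(- \frac{1}{180}\right) \left(-144\right) - 12438}{-54783} = \left(\frac{4}{5} - 12438\right) \left(- \frac{1}{54783}\right) = \left(- \frac{62186}{5}\right) \left(- \frac{1}{54783}\right) = \frac{62186}{273915}$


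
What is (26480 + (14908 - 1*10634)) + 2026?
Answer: 32780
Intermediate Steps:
(26480 + (14908 - 1*10634)) + 2026 = (26480 + (14908 - 10634)) + 2026 = (26480 + 4274) + 2026 = 30754 + 2026 = 32780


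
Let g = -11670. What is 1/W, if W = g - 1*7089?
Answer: -1/18759 ≈ -5.3308e-5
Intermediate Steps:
W = -18759 (W = -11670 - 1*7089 = -11670 - 7089 = -18759)
1/W = 1/(-18759) = -1/18759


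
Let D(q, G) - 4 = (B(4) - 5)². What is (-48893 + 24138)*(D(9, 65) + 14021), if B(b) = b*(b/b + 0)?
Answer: -347213630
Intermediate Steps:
B(b) = b (B(b) = b*(1 + 0) = b*1 = b)
D(q, G) = 5 (D(q, G) = 4 + (4 - 5)² = 4 + (-1)² = 4 + 1 = 5)
(-48893 + 24138)*(D(9, 65) + 14021) = (-48893 + 24138)*(5 + 14021) = -24755*14026 = -347213630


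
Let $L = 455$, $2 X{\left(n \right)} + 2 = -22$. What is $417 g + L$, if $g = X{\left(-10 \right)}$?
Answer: $-4549$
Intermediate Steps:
$X{\left(n \right)} = -12$ ($X{\left(n \right)} = -1 + \frac{1}{2} \left(-22\right) = -1 - 11 = -12$)
$g = -12$
$417 g + L = 417 \left(-12\right) + 455 = -5004 + 455 = -4549$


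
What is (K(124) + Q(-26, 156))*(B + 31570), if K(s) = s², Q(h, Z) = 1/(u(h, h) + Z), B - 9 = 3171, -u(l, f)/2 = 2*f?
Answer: 13892219475/26 ≈ 5.3432e+8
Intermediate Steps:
u(l, f) = -4*f
B = 3180 (B = 9 + 3171 = 3180)
Q(h, Z) = 1/(Z - 4*h) (Q(h, Z) = 1/(-4*h + Z) = 1/(Z - 4*h))
(K(124) + Q(-26, 156))*(B + 31570) = (124² + 1/(156 - 4*(-26)))*(3180 + 31570) = (15376 + 1/(156 + 104))*34750 = (15376 + 1/260)*34750 = (3997761/260)*34750 = 13892219475/26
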